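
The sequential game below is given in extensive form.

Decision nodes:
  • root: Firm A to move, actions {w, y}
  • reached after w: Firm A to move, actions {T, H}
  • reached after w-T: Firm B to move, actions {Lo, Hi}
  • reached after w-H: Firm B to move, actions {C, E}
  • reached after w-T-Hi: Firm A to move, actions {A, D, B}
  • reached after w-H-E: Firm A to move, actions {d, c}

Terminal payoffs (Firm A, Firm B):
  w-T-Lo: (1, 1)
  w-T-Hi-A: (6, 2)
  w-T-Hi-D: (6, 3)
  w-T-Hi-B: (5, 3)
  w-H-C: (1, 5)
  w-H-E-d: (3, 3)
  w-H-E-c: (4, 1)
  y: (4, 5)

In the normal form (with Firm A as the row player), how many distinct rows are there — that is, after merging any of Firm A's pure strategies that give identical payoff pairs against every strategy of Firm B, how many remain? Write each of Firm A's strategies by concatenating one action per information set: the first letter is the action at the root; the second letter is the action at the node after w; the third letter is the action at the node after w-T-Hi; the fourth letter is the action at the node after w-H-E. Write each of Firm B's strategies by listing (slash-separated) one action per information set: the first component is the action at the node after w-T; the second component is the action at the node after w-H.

6

Firm A has 24 pure strategies: wTAd, wTAc, wTDd, wTDc, wTBd, wTBc, wHAd, wHAc, wHDd, wHDc, wHBd, wHBc, yTAd, yTAc, yTDd, yTDc, yTBd, yTBc, yHAd, yHAc, yHDd, yHDc, yHBd, yHBc. Columns: Lo/C, Lo/E, Hi/C, Hi/E.
{wTAd, wTAc} → row (1,1) (1,1) (6,2) (6,2)
{wTDd, wTDc} → row (1,1) (1,1) (6,3) (6,3)
{wTBd, wTBc} → row (1,1) (1,1) (5,3) (5,3)
{wHAd, wHDd, wHBd} → row (1,5) (3,3) (1,5) (3,3)
{wHAc, wHDc, wHBc} → row (1,5) (4,1) (1,5) (4,1)
{yTAd, yTAc, yTDd, yTDc, yTBd, yTBc, yHAd, yHAc, yHDd, yHDc, yHBd, yHBc} → row (4,5) (4,5) (4,5) (4,5)
That's 6 distinct rows out of 24 strategies.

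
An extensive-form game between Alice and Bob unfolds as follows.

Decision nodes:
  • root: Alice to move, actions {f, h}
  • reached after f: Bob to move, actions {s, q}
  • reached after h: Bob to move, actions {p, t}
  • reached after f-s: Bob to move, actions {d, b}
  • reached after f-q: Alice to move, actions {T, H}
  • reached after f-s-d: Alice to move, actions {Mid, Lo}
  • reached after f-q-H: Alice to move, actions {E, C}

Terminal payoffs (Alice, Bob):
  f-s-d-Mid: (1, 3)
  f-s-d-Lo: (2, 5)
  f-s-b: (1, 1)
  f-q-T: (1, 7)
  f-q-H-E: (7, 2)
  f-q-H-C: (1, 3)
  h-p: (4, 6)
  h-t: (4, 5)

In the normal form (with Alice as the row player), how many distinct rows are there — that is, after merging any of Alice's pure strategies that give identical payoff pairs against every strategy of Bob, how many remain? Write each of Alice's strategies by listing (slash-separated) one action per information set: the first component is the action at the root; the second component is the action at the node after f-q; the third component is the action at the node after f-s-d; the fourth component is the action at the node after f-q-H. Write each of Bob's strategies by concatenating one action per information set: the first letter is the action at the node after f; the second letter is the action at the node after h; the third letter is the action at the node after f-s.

7

Alice has 16 pure strategies: f/T/Mid/E, f/T/Mid/C, f/T/Lo/E, f/T/Lo/C, f/H/Mid/E, f/H/Mid/C, f/H/Lo/E, f/H/Lo/C, h/T/Mid/E, h/T/Mid/C, h/T/Lo/E, h/T/Lo/C, h/H/Mid/E, h/H/Mid/C, h/H/Lo/E, h/H/Lo/C. Columns: spd, spb, std, stb, qpd, qpb, qtd, qtb.
{f/T/Mid/E, f/T/Mid/C} → row (1,3) (1,1) (1,3) (1,1) (1,7) (1,7) (1,7) (1,7)
{f/T/Lo/E, f/T/Lo/C} → row (2,5) (1,1) (2,5) (1,1) (1,7) (1,7) (1,7) (1,7)
{f/H/Mid/E} → row (1,3) (1,1) (1,3) (1,1) (7,2) (7,2) (7,2) (7,2)
{f/H/Mid/C} → row (1,3) (1,1) (1,3) (1,1) (1,3) (1,3) (1,3) (1,3)
{f/H/Lo/E} → row (2,5) (1,1) (2,5) (1,1) (7,2) (7,2) (7,2) (7,2)
{f/H/Lo/C} → row (2,5) (1,1) (2,5) (1,1) (1,3) (1,3) (1,3) (1,3)
{h/T/Mid/E, h/T/Mid/C, h/T/Lo/E, h/T/Lo/C, h/H/Mid/E, h/H/Mid/C, h/H/Lo/E, h/H/Lo/C} → row (4,6) (4,6) (4,5) (4,5) (4,6) (4,6) (4,5) (4,5)
That's 7 distinct rows out of 16 strategies.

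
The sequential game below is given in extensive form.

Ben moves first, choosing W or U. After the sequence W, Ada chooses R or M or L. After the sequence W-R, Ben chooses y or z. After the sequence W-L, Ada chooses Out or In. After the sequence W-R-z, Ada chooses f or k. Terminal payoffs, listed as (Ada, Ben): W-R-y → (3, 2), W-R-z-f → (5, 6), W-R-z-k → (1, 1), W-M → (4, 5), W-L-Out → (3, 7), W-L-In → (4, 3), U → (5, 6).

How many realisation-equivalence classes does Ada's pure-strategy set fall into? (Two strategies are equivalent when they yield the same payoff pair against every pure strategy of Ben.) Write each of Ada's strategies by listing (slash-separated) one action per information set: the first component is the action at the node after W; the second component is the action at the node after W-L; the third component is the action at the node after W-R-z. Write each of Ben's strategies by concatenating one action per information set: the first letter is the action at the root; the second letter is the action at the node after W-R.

5

Ada has 12 pure strategies: R/Out/f, R/Out/k, R/In/f, R/In/k, M/Out/f, M/Out/k, M/In/f, M/In/k, L/Out/f, L/Out/k, L/In/f, L/In/k. Columns: Wy, Wz, Uy, Uz.
{R/Out/f, R/In/f} → row (3,2) (5,6) (5,6) (5,6)
{R/Out/k, R/In/k} → row (3,2) (1,1) (5,6) (5,6)
{M/Out/f, M/Out/k, M/In/f, M/In/k} → row (4,5) (4,5) (5,6) (5,6)
{L/Out/f, L/Out/k} → row (3,7) (3,7) (5,6) (5,6)
{L/In/f, L/In/k} → row (4,3) (4,3) (5,6) (5,6)
That's 5 distinct rows out of 12 strategies.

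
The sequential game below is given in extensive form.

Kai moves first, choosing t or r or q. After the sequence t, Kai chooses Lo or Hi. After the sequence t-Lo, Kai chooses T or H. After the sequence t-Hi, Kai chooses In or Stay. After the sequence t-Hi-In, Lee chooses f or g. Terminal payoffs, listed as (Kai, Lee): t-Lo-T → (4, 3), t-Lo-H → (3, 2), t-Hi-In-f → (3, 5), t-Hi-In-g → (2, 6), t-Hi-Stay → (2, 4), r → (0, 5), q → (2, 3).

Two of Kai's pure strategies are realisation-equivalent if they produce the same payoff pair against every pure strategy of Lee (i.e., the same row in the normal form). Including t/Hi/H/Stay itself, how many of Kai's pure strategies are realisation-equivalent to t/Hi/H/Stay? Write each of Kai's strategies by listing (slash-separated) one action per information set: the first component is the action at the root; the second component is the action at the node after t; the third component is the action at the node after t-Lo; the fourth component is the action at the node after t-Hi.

Row for t/Hi/H/Stay (columns f, g): (2,4) (2,4).
Under t/Hi/H/Stay, Kai's choice at the node after t-Lo can never be reached regardless of what Lee does, so varying those choices leaves every outcome unchanged.
Holding the reachable choices fixed and varying the unreachable one freely already gives 2 equivalent strategies.
No other strategy reproduces this row, so those 2 are the full class: t/Hi/T/Stay, t/Hi/H/Stay.

2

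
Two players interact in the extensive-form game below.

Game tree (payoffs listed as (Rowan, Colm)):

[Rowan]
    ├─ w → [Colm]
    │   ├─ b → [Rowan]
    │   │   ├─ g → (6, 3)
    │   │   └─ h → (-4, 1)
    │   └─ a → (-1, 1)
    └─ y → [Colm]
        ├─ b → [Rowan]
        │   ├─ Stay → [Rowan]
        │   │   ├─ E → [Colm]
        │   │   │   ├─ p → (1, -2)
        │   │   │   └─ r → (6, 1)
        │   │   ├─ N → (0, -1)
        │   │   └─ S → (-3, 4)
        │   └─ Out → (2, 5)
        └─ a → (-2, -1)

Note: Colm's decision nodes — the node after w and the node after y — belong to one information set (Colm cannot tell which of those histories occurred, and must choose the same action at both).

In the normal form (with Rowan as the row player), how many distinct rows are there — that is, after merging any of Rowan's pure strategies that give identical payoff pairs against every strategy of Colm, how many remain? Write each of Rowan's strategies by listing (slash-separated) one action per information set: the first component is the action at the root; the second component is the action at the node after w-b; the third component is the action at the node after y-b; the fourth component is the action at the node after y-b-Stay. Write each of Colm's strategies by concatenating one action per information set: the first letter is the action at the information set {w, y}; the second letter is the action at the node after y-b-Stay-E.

Rowan has 24 pure strategies: w/g/Stay/E, w/g/Stay/N, w/g/Stay/S, w/g/Out/E, w/g/Out/N, w/g/Out/S, w/h/Stay/E, w/h/Stay/N, w/h/Stay/S, w/h/Out/E, w/h/Out/N, w/h/Out/S, y/g/Stay/E, y/g/Stay/N, y/g/Stay/S, y/g/Out/E, y/g/Out/N, y/g/Out/S, y/h/Stay/E, y/h/Stay/N, y/h/Stay/S, y/h/Out/E, y/h/Out/N, y/h/Out/S. Columns: bp, br, ap, ar.
{w/g/Stay/E, w/g/Stay/N, w/g/Stay/S, w/g/Out/E, w/g/Out/N, w/g/Out/S} → row (6,3) (6,3) (-1,1) (-1,1)
{w/h/Stay/E, w/h/Stay/N, w/h/Stay/S, w/h/Out/E, w/h/Out/N, w/h/Out/S} → row (-4,1) (-4,1) (-1,1) (-1,1)
{y/g/Stay/E, y/h/Stay/E} → row (1,-2) (6,1) (-2,-1) (-2,-1)
{y/g/Stay/N, y/h/Stay/N} → row (0,-1) (0,-1) (-2,-1) (-2,-1)
{y/g/Stay/S, y/h/Stay/S} → row (-3,4) (-3,4) (-2,-1) (-2,-1)
{y/g/Out/E, y/g/Out/N, y/g/Out/S, y/h/Out/E, y/h/Out/N, y/h/Out/S} → row (2,5) (2,5) (-2,-1) (-2,-1)
That's 6 distinct rows out of 24 strategies.

6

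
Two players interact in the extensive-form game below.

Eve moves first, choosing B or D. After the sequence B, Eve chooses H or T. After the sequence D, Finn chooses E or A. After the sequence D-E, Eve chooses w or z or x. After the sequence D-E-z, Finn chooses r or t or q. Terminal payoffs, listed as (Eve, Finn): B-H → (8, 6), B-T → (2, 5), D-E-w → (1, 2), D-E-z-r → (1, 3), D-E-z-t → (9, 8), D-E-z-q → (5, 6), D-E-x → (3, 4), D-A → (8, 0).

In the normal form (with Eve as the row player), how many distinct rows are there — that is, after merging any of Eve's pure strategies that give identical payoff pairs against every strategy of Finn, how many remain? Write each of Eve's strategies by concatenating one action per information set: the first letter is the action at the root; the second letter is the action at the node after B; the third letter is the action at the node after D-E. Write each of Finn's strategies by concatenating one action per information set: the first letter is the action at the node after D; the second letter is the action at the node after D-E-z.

5

Eve has 12 pure strategies: BHw, BHz, BHx, BTw, BTz, BTx, DHw, DHz, DHx, DTw, DTz, DTx. Columns: Er, Et, Eq, Ar, At, Aq.
{BHw, BHz, BHx} → row (8,6) (8,6) (8,6) (8,6) (8,6) (8,6)
{BTw, BTz, BTx} → row (2,5) (2,5) (2,5) (2,5) (2,5) (2,5)
{DHw, DTw} → row (1,2) (1,2) (1,2) (8,0) (8,0) (8,0)
{DHz, DTz} → row (1,3) (9,8) (5,6) (8,0) (8,0) (8,0)
{DHx, DTx} → row (3,4) (3,4) (3,4) (8,0) (8,0) (8,0)
That's 5 distinct rows out of 12 strategies.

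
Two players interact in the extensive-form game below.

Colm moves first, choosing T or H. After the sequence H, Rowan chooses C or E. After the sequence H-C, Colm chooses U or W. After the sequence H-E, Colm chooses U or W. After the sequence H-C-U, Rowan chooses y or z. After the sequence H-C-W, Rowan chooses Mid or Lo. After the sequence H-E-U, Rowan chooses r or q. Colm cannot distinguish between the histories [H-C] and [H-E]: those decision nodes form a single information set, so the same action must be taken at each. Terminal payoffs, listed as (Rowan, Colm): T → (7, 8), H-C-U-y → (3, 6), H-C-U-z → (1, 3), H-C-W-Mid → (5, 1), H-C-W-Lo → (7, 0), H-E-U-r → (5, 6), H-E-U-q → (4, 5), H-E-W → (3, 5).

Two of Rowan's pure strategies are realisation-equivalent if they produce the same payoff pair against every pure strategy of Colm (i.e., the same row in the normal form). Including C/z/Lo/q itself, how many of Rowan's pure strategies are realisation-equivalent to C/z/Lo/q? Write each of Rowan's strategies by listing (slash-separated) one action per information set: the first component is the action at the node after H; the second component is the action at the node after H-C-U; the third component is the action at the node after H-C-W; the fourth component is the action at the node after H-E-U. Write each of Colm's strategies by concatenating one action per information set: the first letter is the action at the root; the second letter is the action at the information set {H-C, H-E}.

2

Row for C/z/Lo/q (columns TU, TW, HU, HW): (7,8) (7,8) (1,3) (7,0).
Under C/z/Lo/q, Rowan's choice at the node after H-E-U can never be reached regardless of what Colm does, so varying those choices leaves every outcome unchanged.
Holding the reachable choices fixed and varying the unreachable one freely already gives 2 equivalent strategies.
No other strategy reproduces this row, so those 2 are the full class: C/z/Lo/r, C/z/Lo/q.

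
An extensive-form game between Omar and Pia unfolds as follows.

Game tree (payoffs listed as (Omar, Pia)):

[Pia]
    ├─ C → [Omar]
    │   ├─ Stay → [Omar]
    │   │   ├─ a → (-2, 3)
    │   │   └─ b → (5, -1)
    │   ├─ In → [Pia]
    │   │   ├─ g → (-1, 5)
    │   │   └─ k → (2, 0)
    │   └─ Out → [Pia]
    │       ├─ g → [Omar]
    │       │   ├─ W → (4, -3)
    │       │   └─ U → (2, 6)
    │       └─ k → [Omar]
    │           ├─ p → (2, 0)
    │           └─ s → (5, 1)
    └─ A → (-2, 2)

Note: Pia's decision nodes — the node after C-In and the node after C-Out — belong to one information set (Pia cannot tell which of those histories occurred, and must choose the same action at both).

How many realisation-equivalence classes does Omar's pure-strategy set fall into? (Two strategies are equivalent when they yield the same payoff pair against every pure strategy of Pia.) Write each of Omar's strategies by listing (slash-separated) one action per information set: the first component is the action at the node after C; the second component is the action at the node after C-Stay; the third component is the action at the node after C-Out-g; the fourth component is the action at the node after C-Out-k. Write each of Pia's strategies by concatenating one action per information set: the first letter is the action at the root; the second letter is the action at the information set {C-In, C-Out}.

Omar has 24 pure strategies: Stay/a/W/p, Stay/a/W/s, Stay/a/U/p, Stay/a/U/s, Stay/b/W/p, Stay/b/W/s, Stay/b/U/p, Stay/b/U/s, In/a/W/p, In/a/W/s, In/a/U/p, In/a/U/s, In/b/W/p, In/b/W/s, In/b/U/p, In/b/U/s, Out/a/W/p, Out/a/W/s, Out/a/U/p, Out/a/U/s, Out/b/W/p, Out/b/W/s, Out/b/U/p, Out/b/U/s. Columns: Cg, Ck, Ag, Ak.
{Stay/a/W/p, Stay/a/W/s, Stay/a/U/p, Stay/a/U/s} → row (-2,3) (-2,3) (-2,2) (-2,2)
{Stay/b/W/p, Stay/b/W/s, Stay/b/U/p, Stay/b/U/s} → row (5,-1) (5,-1) (-2,2) (-2,2)
{In/a/W/p, In/a/W/s, In/a/U/p, In/a/U/s, In/b/W/p, In/b/W/s, In/b/U/p, In/b/U/s} → row (-1,5) (2,0) (-2,2) (-2,2)
{Out/a/W/p, Out/b/W/p} → row (4,-3) (2,0) (-2,2) (-2,2)
{Out/a/W/s, Out/b/W/s} → row (4,-3) (5,1) (-2,2) (-2,2)
{Out/a/U/p, Out/b/U/p} → row (2,6) (2,0) (-2,2) (-2,2)
{Out/a/U/s, Out/b/U/s} → row (2,6) (5,1) (-2,2) (-2,2)
That's 7 distinct rows out of 24 strategies.

7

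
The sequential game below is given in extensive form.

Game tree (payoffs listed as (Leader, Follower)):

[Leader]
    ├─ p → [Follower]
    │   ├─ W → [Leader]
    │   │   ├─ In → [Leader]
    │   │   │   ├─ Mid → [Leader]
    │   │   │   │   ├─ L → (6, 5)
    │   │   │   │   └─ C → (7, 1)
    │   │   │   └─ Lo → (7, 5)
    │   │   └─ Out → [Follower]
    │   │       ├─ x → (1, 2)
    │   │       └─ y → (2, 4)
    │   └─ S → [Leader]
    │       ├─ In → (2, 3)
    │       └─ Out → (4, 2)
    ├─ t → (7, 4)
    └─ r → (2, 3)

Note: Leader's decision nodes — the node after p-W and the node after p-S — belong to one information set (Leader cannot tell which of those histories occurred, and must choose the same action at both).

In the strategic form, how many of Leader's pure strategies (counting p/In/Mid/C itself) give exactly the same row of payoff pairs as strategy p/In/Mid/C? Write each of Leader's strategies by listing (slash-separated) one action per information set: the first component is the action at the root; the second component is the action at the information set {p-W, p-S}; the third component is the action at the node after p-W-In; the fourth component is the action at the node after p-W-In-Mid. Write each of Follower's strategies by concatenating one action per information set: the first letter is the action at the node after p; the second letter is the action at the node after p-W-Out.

Row for p/In/Mid/C (columns Wx, Wy, Sx, Sy): (7,1) (7,1) (2,3) (2,3).
Every one of Leader's information sets is on the play path for some reply by Follower when Leader follows p/In/Mid/C.
Changing the action at any of them therefore changes at least one column, so only p/In/Mid/C itself gives this row.

1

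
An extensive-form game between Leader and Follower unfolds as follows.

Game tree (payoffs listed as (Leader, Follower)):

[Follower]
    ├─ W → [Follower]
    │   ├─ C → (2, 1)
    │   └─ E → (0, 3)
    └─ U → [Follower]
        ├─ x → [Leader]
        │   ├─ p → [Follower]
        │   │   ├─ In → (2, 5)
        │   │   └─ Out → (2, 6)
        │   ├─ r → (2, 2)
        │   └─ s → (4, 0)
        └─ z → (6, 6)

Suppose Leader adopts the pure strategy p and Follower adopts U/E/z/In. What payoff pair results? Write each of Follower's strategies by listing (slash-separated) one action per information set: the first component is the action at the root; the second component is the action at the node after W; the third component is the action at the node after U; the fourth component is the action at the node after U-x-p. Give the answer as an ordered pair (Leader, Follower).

(6, 6)

Trace the play path from the root:
  Follower plays U
  Follower plays z at [U]
→ terminal payoff (6, 6).
(Leader's choice at the node after U-x is never reached on this path, so it doesn't affect the outcome.)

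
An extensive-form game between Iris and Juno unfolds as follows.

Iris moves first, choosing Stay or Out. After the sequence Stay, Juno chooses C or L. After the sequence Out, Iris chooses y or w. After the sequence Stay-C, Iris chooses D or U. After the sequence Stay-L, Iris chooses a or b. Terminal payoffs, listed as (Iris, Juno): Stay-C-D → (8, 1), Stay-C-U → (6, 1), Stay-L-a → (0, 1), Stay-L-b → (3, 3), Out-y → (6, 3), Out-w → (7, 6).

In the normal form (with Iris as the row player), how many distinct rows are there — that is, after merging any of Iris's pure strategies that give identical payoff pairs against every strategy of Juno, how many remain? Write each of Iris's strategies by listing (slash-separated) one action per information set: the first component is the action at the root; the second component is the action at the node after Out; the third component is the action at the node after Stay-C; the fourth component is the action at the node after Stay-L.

6

Iris has 16 pure strategies: Stay/y/D/a, Stay/y/D/b, Stay/y/U/a, Stay/y/U/b, Stay/w/D/a, Stay/w/D/b, Stay/w/U/a, Stay/w/U/b, Out/y/D/a, Out/y/D/b, Out/y/U/a, Out/y/U/b, Out/w/D/a, Out/w/D/b, Out/w/U/a, Out/w/U/b. Columns: C, L.
{Stay/y/D/a, Stay/w/D/a} → row (8,1) (0,1)
{Stay/y/D/b, Stay/w/D/b} → row (8,1) (3,3)
{Stay/y/U/a, Stay/w/U/a} → row (6,1) (0,1)
{Stay/y/U/b, Stay/w/U/b} → row (6,1) (3,3)
{Out/y/D/a, Out/y/D/b, Out/y/U/a, Out/y/U/b} → row (6,3) (6,3)
{Out/w/D/a, Out/w/D/b, Out/w/U/a, Out/w/U/b} → row (7,6) (7,6)
That's 6 distinct rows out of 16 strategies.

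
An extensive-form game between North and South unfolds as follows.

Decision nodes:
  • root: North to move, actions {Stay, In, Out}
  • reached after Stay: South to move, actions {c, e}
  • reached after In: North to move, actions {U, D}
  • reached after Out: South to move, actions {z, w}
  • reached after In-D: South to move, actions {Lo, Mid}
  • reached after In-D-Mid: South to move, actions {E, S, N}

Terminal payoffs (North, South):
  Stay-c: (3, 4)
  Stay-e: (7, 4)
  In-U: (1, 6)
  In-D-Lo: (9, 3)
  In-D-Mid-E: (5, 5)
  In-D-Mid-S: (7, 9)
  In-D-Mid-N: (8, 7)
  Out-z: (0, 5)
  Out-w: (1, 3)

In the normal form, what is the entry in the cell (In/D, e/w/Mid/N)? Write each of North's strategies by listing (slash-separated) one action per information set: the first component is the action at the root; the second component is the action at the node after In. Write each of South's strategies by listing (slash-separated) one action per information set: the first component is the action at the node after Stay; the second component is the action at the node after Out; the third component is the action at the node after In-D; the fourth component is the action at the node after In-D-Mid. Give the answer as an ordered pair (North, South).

Trace the play path from the root:
  North plays In
  North plays D at [In]
  South plays Mid at [In-D]
  South plays N at [In-D-Mid]
→ terminal payoff (8, 7).
(South's choice at the node after Stay is never reached on this path, so it doesn't affect the outcome.)

(8, 7)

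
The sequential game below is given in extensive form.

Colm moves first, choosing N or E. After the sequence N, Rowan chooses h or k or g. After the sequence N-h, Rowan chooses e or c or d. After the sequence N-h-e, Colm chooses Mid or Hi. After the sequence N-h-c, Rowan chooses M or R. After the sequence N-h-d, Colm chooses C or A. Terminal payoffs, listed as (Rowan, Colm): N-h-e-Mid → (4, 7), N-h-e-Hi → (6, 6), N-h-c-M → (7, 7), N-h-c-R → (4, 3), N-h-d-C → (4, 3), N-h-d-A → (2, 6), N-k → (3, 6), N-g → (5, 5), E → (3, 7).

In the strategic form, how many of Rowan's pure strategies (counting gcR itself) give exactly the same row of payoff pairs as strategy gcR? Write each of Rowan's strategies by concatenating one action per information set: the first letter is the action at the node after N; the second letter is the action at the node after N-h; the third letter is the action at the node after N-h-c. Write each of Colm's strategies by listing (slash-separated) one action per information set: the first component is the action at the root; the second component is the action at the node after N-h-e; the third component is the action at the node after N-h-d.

Row for gcR (columns N/Mid/C, N/Mid/A, N/Hi/C, N/Hi/A, E/Mid/C, E/Mid/A, E/Hi/C, E/Hi/A): (5,5) (5,5) (5,5) (5,5) (3,7) (3,7) (3,7) (3,7).
Under gcR, Rowan's choice at the node after N-h and at the node after N-h-c can never be reached regardless of what Colm does, so varying those choices leaves every outcome unchanged.
Holding the reachable choices fixed and varying the unreachable ones freely already gives 3 × 2 = 6 equivalent strategies.
No other strategy reproduces this row, so those 6 are the full class: geM, geR, gcM, gcR, gdM, gdR.

6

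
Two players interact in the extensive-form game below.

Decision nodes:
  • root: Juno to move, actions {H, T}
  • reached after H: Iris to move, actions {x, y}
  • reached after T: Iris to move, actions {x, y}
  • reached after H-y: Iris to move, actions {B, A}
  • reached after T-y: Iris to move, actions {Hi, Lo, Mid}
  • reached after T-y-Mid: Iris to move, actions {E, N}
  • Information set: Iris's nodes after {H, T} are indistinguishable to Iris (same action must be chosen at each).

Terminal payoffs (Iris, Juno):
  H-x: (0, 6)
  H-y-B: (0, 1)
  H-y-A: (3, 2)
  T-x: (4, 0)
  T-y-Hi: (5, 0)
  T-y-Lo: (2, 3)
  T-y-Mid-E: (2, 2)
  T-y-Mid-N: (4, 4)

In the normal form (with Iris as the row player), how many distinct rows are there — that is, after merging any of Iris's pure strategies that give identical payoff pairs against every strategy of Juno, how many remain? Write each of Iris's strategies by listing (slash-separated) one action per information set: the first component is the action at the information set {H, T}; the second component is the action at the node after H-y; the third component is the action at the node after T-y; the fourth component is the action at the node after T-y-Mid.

Iris has 24 pure strategies: x/B/Hi/E, x/B/Hi/N, x/B/Lo/E, x/B/Lo/N, x/B/Mid/E, x/B/Mid/N, x/A/Hi/E, x/A/Hi/N, x/A/Lo/E, x/A/Lo/N, x/A/Mid/E, x/A/Mid/N, y/B/Hi/E, y/B/Hi/N, y/B/Lo/E, y/B/Lo/N, y/B/Mid/E, y/B/Mid/N, y/A/Hi/E, y/A/Hi/N, y/A/Lo/E, y/A/Lo/N, y/A/Mid/E, y/A/Mid/N. Columns: H, T.
{x/B/Hi/E, x/B/Hi/N, x/B/Lo/E, x/B/Lo/N, x/B/Mid/E, x/B/Mid/N, x/A/Hi/E, x/A/Hi/N, x/A/Lo/E, x/A/Lo/N, x/A/Mid/E, x/A/Mid/N} → row (0,6) (4,0)
{y/B/Hi/E, y/B/Hi/N} → row (0,1) (5,0)
{y/B/Lo/E, y/B/Lo/N} → row (0,1) (2,3)
{y/B/Mid/E} → row (0,1) (2,2)
{y/B/Mid/N} → row (0,1) (4,4)
{y/A/Hi/E, y/A/Hi/N} → row (3,2) (5,0)
{y/A/Lo/E, y/A/Lo/N} → row (3,2) (2,3)
{y/A/Mid/E} → row (3,2) (2,2)
{y/A/Mid/N} → row (3,2) (4,4)
That's 9 distinct rows out of 24 strategies.

9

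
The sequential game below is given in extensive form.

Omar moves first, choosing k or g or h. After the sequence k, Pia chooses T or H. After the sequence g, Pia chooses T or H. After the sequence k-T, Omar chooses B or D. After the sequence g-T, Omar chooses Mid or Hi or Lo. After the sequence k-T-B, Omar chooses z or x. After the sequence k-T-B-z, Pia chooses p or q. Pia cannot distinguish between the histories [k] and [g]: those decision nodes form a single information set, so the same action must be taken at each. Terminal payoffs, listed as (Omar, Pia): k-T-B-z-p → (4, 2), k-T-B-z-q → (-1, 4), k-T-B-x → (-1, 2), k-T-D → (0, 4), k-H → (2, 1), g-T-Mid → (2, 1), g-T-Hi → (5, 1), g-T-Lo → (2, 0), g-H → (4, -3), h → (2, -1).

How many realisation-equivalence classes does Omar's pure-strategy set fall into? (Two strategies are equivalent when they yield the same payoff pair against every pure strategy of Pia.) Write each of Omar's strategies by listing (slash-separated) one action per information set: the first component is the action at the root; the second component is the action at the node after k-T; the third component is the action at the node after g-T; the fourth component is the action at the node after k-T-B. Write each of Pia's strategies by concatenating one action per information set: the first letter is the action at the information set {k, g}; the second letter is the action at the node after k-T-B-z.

7

Omar has 36 pure strategies: k/B/Mid/z, k/B/Mid/x, k/B/Hi/z, k/B/Hi/x, k/B/Lo/z, k/B/Lo/x, k/D/Mid/z, k/D/Mid/x, k/D/Hi/z, k/D/Hi/x, k/D/Lo/z, k/D/Lo/x, g/B/Mid/z, g/B/Mid/x, g/B/Hi/z, g/B/Hi/x, g/B/Lo/z, g/B/Lo/x, g/D/Mid/z, g/D/Mid/x, g/D/Hi/z, g/D/Hi/x, g/D/Lo/z, g/D/Lo/x, h/B/Mid/z, h/B/Mid/x, h/B/Hi/z, h/B/Hi/x, h/B/Lo/z, h/B/Lo/x, h/D/Mid/z, h/D/Mid/x, h/D/Hi/z, h/D/Hi/x, h/D/Lo/z, h/D/Lo/x. Columns: Tp, Tq, Hp, Hq.
{k/B/Mid/z, k/B/Hi/z, k/B/Lo/z} → row (4,2) (-1,4) (2,1) (2,1)
{k/B/Mid/x, k/B/Hi/x, k/B/Lo/x} → row (-1,2) (-1,2) (2,1) (2,1)
{k/D/Mid/z, k/D/Mid/x, k/D/Hi/z, k/D/Hi/x, k/D/Lo/z, k/D/Lo/x} → row (0,4) (0,4) (2,1) (2,1)
{g/B/Mid/z, g/B/Mid/x, g/D/Mid/z, g/D/Mid/x} → row (2,1) (2,1) (4,-3) (4,-3)
{g/B/Hi/z, g/B/Hi/x, g/D/Hi/z, g/D/Hi/x} → row (5,1) (5,1) (4,-3) (4,-3)
{g/B/Lo/z, g/B/Lo/x, g/D/Lo/z, g/D/Lo/x} → row (2,0) (2,0) (4,-3) (4,-3)
{h/B/Mid/z, h/B/Mid/x, h/B/Hi/z, h/B/Hi/x, h/B/Lo/z, h/B/Lo/x, h/D/Mid/z, h/D/Mid/x, h/D/Hi/z, h/D/Hi/x, h/D/Lo/z, h/D/Lo/x} → row (2,-1) (2,-1) (2,-1) (2,-1)
That's 7 distinct rows out of 36 strategies.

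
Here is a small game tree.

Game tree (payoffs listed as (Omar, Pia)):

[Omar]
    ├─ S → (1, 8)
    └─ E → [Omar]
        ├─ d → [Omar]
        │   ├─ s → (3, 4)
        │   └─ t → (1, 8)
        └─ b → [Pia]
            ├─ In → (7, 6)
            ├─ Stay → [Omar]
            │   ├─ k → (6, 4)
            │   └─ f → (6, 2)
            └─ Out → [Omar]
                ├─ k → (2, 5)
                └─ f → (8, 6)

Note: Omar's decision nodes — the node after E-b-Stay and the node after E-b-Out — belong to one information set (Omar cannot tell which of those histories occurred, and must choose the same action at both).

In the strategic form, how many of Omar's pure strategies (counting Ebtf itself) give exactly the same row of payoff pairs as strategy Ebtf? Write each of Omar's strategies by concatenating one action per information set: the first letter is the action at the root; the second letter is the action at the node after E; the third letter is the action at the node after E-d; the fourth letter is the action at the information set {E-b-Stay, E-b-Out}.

Row for Ebtf (columns In, Stay, Out): (7,6) (6,2) (8,6).
Under Ebtf, Omar's choice at the node after E-d can never be reached regardless of what Pia does, so varying those choices leaves every outcome unchanged.
Holding the reachable choices fixed and varying the unreachable one freely already gives 2 equivalent strategies.
No other strategy reproduces this row, so those 2 are the full class: Ebsf, Ebtf.

2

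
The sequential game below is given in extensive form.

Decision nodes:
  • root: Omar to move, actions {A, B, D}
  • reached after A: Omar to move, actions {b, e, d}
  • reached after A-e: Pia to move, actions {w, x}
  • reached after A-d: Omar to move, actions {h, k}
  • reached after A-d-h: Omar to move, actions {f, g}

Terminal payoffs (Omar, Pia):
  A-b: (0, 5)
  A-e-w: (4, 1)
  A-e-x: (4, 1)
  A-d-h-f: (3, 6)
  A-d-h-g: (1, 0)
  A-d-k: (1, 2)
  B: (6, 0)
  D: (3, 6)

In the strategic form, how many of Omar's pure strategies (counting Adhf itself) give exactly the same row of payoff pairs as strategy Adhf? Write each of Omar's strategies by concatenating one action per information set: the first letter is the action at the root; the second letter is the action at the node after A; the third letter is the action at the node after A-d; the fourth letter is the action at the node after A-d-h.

13

Row for Adhf (columns w, x): (3,6) (3,6).
Every one of Omar's information sets is on the play path for some reply by Pia when Omar follows Adhf.
Even so, Dbhf, Dbhg, Dbkf, Dbkg, Dehf, Dehg, Dekf, Dekg, Ddhf, Ddhg, Ddkf, Ddkg happen to produce the same payoff in every column — so 13 strategies share this row.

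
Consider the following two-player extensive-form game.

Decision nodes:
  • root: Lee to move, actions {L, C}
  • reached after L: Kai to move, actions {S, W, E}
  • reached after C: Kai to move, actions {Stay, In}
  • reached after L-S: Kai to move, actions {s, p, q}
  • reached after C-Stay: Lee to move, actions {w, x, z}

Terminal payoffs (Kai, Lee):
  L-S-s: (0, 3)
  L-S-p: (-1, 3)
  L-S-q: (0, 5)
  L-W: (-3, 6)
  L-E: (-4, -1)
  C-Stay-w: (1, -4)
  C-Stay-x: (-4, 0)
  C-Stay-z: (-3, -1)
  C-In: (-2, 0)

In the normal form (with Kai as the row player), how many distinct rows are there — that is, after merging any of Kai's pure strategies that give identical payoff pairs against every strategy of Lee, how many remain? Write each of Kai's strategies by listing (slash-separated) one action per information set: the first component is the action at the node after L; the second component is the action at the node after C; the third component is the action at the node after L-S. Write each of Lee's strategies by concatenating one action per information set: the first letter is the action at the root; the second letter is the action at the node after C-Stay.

10

Kai has 18 pure strategies: S/Stay/s, S/Stay/p, S/Stay/q, S/In/s, S/In/p, S/In/q, W/Stay/s, W/Stay/p, W/Stay/q, W/In/s, W/In/p, W/In/q, E/Stay/s, E/Stay/p, E/Stay/q, E/In/s, E/In/p, E/In/q. Columns: Lw, Lx, Lz, Cw, Cx, Cz.
{S/Stay/s} → row (0,3) (0,3) (0,3) (1,-4) (-4,0) (-3,-1)
{S/Stay/p} → row (-1,3) (-1,3) (-1,3) (1,-4) (-4,0) (-3,-1)
{S/Stay/q} → row (0,5) (0,5) (0,5) (1,-4) (-4,0) (-3,-1)
{S/In/s} → row (0,3) (0,3) (0,3) (-2,0) (-2,0) (-2,0)
{S/In/p} → row (-1,3) (-1,3) (-1,3) (-2,0) (-2,0) (-2,0)
{S/In/q} → row (0,5) (0,5) (0,5) (-2,0) (-2,0) (-2,0)
{W/Stay/s, W/Stay/p, W/Stay/q} → row (-3,6) (-3,6) (-3,6) (1,-4) (-4,0) (-3,-1)
{W/In/s, W/In/p, W/In/q} → row (-3,6) (-3,6) (-3,6) (-2,0) (-2,0) (-2,0)
{E/Stay/s, E/Stay/p, E/Stay/q} → row (-4,-1) (-4,-1) (-4,-1) (1,-4) (-4,0) (-3,-1)
{E/In/s, E/In/p, E/In/q} → row (-4,-1) (-4,-1) (-4,-1) (-2,0) (-2,0) (-2,0)
That's 10 distinct rows out of 18 strategies.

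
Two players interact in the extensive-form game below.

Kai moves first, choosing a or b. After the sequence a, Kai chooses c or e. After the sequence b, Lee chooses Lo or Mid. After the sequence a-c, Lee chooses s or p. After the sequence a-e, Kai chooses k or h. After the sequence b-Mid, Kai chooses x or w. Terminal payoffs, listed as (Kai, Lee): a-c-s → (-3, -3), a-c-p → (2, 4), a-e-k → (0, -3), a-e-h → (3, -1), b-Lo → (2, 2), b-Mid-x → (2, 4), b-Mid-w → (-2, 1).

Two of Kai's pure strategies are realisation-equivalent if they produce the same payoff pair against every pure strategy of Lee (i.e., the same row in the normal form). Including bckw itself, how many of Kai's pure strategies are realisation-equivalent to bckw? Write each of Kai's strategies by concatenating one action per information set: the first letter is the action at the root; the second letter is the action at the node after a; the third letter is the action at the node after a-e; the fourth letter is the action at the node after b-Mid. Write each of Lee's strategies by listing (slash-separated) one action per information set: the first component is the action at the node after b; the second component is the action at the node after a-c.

Row for bckw (columns Lo/s, Lo/p, Mid/s, Mid/p): (2,2) (2,2) (-2,1) (-2,1).
Under bckw, Kai's choice at the node after a and at the node after a-e can never be reached regardless of what Lee does, so varying those choices leaves every outcome unchanged.
Holding the reachable choices fixed and varying the unreachable ones freely already gives 2 × 2 = 4 equivalent strategies.
No other strategy reproduces this row, so those 4 are the full class: bckw, bchw, bekw, behw.

4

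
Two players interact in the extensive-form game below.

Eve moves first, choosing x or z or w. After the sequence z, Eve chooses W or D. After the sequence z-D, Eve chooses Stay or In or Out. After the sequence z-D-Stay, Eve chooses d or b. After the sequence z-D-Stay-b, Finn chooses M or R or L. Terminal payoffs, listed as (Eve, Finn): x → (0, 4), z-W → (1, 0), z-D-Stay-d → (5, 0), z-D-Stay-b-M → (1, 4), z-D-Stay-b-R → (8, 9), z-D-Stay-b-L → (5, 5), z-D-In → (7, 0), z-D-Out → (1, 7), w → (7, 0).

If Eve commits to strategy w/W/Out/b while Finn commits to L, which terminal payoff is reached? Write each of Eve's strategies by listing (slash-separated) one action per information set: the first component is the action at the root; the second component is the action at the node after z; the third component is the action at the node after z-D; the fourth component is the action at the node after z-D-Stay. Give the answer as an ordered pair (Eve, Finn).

Trace the play path from the root:
  Eve plays w
→ terminal payoff (7, 0).
(Eve's choice at the node after z is never reached on this path, so it doesn't affect the outcome.)

(7, 0)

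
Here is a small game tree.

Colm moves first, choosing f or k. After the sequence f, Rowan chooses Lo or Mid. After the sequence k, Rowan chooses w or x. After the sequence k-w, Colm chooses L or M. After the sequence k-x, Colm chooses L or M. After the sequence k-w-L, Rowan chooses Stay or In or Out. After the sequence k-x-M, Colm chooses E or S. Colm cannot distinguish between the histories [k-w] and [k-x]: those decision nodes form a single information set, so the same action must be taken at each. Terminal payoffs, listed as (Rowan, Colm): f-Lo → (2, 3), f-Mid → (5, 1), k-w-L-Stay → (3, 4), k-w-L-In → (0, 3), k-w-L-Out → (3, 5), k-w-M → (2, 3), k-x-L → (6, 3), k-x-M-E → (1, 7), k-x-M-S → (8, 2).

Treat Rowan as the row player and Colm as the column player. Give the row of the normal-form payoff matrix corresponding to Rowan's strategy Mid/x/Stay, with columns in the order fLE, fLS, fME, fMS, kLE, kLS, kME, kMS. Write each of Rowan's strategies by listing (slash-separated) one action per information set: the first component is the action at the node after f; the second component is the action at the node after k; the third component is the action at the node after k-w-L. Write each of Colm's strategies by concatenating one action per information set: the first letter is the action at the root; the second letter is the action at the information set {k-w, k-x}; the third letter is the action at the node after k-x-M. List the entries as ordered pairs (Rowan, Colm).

(5,1) (5,1) (5,1) (5,1) (6,3) (6,3) (1,7) (8,2)

vs fLE: Colm plays f → Rowan plays Mid at [f] → (5, 1)
vs fLS: Colm plays f → Rowan plays Mid at [f] → (5, 1)
vs fME: Colm plays f → Rowan plays Mid at [f] → (5, 1)
vs fMS: Colm plays f → Rowan plays Mid at [f] → (5, 1)
vs kLE: Colm plays k → Rowan plays x at [k] → Colm plays L at [k-x] → (6, 3)
vs kLS: Colm plays k → Rowan plays x at [k] → Colm plays L at [k-x] → (6, 3)
vs kME: Colm plays k → Rowan plays x at [k] → Colm plays M at [k-x] → Colm plays E at [k-x-M] → (1, 7)
vs kMS: Colm plays k → Rowan plays x at [k] → Colm plays M at [k-x] → Colm plays S at [k-x-M] → (8, 2)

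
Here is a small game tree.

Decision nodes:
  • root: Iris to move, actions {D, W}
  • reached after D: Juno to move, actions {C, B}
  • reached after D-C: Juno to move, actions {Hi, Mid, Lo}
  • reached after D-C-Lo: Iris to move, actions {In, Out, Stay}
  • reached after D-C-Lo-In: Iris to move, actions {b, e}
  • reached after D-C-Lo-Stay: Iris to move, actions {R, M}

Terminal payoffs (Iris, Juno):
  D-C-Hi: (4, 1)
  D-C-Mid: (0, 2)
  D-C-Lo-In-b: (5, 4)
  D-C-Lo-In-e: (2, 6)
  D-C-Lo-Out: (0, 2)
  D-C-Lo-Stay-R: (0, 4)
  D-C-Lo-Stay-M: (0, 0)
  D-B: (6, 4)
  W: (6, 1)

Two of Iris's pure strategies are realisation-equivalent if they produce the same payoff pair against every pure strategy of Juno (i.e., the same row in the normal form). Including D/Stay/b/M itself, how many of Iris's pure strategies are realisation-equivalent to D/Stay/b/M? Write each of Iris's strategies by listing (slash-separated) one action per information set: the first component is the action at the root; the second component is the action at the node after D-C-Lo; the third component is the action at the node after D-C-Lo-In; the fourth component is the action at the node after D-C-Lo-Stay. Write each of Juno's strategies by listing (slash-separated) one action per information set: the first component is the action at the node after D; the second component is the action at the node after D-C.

Row for D/Stay/b/M (columns C/Hi, C/Mid, C/Lo, B/Hi, B/Mid, B/Lo): (4,1) (0,2) (0,0) (6,4) (6,4) (6,4).
Under D/Stay/b/M, Iris's choice at the node after D-C-Lo-In can never be reached regardless of what Juno does, so varying those choices leaves every outcome unchanged.
Holding the reachable choices fixed and varying the unreachable one freely already gives 2 equivalent strategies.
No other strategy reproduces this row, so those 2 are the full class: D/Stay/b/M, D/Stay/e/M.

2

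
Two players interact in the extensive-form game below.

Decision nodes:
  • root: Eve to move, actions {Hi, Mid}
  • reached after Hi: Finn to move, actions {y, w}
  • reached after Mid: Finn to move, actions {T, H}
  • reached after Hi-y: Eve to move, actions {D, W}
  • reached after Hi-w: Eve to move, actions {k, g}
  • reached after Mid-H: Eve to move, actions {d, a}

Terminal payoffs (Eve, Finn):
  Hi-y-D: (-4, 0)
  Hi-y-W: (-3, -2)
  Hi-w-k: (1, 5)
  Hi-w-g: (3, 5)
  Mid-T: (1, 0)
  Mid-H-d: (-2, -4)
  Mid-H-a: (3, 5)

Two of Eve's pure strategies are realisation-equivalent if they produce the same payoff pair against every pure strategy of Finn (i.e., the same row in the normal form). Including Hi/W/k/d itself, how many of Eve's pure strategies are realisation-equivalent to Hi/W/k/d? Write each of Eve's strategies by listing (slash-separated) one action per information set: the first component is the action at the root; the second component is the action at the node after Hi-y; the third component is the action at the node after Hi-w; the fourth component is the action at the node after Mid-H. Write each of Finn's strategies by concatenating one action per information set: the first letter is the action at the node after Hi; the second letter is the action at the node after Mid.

Row for Hi/W/k/d (columns yT, yH, wT, wH): (-3,-2) (-3,-2) (1,5) (1,5).
Under Hi/W/k/d, Eve's choice at the node after Mid-H can never be reached regardless of what Finn does, so varying those choices leaves every outcome unchanged.
Holding the reachable choices fixed and varying the unreachable one freely already gives 2 equivalent strategies.
No other strategy reproduces this row, so those 2 are the full class: Hi/W/k/d, Hi/W/k/a.

2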